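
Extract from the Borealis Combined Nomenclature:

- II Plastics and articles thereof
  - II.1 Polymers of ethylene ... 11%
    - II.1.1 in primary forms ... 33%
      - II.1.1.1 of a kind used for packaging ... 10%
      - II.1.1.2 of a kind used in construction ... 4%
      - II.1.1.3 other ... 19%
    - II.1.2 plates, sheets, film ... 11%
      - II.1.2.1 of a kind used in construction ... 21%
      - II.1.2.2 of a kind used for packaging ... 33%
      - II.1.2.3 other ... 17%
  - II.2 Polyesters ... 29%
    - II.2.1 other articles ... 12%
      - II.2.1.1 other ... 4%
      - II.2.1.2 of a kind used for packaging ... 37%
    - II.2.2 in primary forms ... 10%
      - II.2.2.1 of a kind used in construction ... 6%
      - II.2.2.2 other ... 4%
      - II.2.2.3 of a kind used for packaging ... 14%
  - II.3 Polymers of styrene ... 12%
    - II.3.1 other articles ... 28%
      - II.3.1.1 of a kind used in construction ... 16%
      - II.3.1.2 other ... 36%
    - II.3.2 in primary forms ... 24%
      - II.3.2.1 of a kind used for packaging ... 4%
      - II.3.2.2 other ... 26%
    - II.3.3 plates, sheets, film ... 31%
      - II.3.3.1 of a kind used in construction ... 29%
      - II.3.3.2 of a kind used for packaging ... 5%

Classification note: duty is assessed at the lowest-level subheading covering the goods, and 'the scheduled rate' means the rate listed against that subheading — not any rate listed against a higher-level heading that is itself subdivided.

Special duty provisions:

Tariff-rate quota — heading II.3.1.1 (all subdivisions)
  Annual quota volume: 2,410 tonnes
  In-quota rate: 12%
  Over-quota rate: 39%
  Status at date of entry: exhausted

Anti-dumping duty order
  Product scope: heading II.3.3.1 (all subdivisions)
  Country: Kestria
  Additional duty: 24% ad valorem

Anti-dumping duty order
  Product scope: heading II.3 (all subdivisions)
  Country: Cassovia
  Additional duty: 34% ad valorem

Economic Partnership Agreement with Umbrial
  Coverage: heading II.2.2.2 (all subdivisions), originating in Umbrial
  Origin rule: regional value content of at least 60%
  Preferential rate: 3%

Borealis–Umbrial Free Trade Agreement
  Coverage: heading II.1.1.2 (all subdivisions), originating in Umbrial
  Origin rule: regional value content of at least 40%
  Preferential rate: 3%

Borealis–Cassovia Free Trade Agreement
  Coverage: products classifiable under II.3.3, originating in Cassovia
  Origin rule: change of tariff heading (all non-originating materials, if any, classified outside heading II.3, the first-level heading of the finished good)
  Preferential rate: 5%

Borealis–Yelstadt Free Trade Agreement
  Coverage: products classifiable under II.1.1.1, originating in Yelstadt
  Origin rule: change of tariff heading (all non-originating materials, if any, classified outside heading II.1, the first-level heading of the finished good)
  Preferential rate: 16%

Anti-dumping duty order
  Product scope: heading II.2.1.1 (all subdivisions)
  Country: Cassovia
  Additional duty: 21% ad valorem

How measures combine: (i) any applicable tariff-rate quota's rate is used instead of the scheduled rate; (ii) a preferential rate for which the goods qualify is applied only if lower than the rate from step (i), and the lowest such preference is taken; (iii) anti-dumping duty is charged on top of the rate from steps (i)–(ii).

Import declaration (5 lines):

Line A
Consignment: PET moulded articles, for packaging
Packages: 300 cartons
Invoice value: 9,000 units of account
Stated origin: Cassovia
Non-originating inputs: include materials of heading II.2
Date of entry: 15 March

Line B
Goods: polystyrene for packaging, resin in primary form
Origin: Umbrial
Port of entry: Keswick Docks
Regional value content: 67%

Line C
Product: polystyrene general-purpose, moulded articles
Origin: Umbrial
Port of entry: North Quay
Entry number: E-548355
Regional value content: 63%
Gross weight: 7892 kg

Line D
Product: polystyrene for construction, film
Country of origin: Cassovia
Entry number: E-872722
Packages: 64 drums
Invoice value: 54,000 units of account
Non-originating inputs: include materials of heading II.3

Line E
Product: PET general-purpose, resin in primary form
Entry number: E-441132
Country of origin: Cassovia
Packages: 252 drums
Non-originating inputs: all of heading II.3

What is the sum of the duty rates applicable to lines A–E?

144%

Line A: PET → II.2; moulded articles → II.2.1; for packaging → II.2.1.2. Scheduled 37%. Cassovia agreement on II.3.3: II.2.1.2 not covered. → 37%.
Line B: polystyrene → II.3; resin in primary form → II.3.2; for packaging → II.3.2.1. Scheduled 4%. Umbrial agreement on II.2.2.2: II.3.2.1 not covered; Umbrial agreement on II.1.1.2: II.3.2.1 not covered. → 4%.
Line C: polystyrene → II.3; moulded articles → II.3.1; general-purpose → II.3.1.2. Scheduled 36%. Umbrial agreement on II.2.2.2: II.3.1.2 not covered; Umbrial agreement on II.1.1.2: II.3.1.2 not covered. → 36%.
Line D: polystyrene → II.3; film → II.3.3; for construction → II.3.3.1. Scheduled 29%. Cassovia agreement on II.3.3: CTH not met; anti-dumping (Cassovia, II.3): +34%; total 29% + 34% = 63%. → 63%.
Line E: PET → II.2; resin in primary form → II.2.2; general-purpose → II.2.2.2. Scheduled 4%. Cassovia agreement on II.3.3: II.2.2.2 not covered. → 4%.
Sum: 37% + 4% + 36% + 63% + 4% = 144%.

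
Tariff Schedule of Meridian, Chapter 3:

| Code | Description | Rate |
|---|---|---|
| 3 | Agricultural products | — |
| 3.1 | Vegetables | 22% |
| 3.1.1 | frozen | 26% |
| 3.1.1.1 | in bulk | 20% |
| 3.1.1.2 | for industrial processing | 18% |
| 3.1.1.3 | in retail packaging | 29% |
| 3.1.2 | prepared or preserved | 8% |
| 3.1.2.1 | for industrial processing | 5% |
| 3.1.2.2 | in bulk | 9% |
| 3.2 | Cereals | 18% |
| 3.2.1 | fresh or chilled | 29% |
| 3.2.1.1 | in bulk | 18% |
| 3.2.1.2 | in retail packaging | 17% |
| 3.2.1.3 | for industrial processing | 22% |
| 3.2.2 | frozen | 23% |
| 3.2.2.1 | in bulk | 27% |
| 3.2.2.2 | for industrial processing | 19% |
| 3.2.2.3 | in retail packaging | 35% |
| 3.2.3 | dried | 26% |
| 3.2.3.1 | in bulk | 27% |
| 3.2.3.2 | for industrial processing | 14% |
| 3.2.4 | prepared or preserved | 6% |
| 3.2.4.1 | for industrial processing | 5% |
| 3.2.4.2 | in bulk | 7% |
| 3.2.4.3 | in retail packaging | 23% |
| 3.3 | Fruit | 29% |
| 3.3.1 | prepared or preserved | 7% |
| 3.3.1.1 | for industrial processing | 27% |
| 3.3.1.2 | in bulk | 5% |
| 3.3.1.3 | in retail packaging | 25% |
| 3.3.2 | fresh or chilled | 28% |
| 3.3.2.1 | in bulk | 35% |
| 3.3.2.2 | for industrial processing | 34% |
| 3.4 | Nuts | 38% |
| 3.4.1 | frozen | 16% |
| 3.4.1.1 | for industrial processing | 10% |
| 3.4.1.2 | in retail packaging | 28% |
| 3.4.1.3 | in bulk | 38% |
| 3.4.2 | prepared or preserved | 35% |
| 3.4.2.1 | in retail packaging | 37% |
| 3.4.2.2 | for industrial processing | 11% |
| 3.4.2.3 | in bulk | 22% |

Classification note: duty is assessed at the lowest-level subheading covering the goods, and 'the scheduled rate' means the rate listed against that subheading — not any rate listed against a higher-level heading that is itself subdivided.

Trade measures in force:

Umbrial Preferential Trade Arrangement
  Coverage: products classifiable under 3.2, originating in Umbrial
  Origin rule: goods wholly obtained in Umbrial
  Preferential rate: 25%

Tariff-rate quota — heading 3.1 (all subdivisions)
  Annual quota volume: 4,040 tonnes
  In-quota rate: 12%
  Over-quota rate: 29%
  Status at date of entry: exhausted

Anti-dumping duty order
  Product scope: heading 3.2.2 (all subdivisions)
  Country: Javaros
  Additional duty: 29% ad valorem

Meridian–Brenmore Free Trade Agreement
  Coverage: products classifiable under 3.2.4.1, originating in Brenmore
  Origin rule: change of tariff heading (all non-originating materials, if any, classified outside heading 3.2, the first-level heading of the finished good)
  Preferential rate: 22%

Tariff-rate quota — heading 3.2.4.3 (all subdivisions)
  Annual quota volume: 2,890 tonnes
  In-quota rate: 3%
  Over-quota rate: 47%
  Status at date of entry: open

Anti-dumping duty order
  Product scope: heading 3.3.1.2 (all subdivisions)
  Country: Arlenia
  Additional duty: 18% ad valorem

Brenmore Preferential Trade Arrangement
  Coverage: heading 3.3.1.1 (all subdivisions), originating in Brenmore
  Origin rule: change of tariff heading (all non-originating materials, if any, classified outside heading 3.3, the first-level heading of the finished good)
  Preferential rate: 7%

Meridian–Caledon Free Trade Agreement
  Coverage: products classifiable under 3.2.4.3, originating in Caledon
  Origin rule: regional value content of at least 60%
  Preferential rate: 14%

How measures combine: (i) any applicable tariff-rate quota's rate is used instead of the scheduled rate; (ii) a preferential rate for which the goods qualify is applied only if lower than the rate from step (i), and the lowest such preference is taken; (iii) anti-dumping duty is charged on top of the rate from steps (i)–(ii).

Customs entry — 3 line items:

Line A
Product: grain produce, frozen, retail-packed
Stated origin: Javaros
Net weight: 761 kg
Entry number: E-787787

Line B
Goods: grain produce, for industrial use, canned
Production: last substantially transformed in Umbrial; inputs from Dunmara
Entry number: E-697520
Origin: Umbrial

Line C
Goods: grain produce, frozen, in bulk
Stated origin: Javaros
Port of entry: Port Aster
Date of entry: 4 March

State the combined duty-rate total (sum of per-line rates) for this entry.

125%

Line A: grain → 3.2; frozen → 3.2.2; retail-packed → 3.2.2.3. Scheduled 35%. anti-dumping (Javaros, 3.2.2): +29%; total 35% + 29% = 64%. → 64%.
Line B: grain → 3.2; canned → 3.2.4; for industrial use → 3.2.4.1. Scheduled 5%. Umbrial agreement on 3.2: not wholly obtained. → 5%.
Line C: grain → 3.2; frozen → 3.2.2; in bulk → 3.2.2.1. Scheduled 27%. anti-dumping (Javaros, 3.2.2): +29%; total 27% + 29% = 56%. → 56%.
Sum: 64% + 5% + 56% = 125%.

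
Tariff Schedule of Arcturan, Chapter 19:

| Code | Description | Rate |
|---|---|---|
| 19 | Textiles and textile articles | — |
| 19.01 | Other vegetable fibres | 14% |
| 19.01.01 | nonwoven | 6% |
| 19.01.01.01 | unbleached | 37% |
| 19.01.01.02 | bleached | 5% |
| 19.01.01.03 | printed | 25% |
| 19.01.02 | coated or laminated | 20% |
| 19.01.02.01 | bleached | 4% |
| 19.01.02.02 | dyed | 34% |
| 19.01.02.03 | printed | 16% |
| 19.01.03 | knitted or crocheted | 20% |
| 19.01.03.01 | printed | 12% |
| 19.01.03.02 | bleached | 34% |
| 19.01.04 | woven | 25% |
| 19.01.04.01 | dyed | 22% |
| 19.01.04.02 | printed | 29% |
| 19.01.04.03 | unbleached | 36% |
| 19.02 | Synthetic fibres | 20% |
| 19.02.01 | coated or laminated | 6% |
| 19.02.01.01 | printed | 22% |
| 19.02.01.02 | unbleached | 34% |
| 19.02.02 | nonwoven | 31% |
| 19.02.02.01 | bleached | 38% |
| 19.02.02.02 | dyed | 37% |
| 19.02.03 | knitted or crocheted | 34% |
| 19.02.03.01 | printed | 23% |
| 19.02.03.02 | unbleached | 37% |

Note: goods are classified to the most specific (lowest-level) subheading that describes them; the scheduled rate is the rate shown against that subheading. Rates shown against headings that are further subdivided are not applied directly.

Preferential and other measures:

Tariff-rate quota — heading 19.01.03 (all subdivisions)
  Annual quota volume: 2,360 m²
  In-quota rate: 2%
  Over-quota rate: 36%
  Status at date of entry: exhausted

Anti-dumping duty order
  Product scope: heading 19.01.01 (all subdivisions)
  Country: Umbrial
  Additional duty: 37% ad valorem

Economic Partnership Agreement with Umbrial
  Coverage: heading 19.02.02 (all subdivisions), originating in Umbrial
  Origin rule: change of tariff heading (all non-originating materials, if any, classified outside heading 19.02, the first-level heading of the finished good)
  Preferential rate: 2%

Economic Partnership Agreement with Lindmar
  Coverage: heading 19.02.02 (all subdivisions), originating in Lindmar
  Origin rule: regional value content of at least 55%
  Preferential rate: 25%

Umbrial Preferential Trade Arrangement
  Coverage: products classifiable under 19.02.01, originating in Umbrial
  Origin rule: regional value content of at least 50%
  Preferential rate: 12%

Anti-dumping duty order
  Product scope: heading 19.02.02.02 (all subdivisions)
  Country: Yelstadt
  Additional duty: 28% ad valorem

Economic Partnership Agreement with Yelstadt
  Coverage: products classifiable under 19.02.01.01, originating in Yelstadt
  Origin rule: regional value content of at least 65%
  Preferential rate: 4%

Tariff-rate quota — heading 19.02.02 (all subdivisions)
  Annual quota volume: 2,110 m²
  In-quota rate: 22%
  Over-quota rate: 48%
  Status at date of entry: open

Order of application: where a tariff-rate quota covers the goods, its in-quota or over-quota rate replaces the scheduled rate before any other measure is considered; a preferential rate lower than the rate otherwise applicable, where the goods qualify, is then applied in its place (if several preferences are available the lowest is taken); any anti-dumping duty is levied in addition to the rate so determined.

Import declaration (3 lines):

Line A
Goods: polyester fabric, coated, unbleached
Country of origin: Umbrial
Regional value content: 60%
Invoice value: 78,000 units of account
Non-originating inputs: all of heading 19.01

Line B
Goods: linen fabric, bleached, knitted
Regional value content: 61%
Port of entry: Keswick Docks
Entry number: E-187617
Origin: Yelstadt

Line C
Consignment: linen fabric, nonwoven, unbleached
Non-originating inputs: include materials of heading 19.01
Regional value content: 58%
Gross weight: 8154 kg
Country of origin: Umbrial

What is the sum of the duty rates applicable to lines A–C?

122%

Line A: polyester → 19.02; coated → 19.02.01; unbleached → 19.02.01.02. Scheduled 34%. Umbrial agreement on 19.02.02: 19.02.01.02 not covered; Umbrial agreement on 19.02.01: RVC ≥ 50% → 12% available; preferential 12%. → 12%.
Line B: linen → 19.01; knitted → 19.01.03; bleached → 19.01.03.02. Scheduled 34%. quota on 19.01.03 exhausted → over-quota 36%; Yelstadt agreement on 19.02.01.01: 19.01.03.02 not covered. → 36%.
Line C: linen → 19.01; nonwoven → 19.01.01; unbleached → 19.01.01.01. Scheduled 37%. Umbrial agreement on 19.02.02: 19.01.01.01 not covered; Umbrial agreement on 19.02.01: 19.01.01.01 not covered; anti-dumping (Umbrial, 19.01.01): +37%; total 37% + 37% = 74%. → 74%.
Sum: 12% + 36% + 74% = 122%.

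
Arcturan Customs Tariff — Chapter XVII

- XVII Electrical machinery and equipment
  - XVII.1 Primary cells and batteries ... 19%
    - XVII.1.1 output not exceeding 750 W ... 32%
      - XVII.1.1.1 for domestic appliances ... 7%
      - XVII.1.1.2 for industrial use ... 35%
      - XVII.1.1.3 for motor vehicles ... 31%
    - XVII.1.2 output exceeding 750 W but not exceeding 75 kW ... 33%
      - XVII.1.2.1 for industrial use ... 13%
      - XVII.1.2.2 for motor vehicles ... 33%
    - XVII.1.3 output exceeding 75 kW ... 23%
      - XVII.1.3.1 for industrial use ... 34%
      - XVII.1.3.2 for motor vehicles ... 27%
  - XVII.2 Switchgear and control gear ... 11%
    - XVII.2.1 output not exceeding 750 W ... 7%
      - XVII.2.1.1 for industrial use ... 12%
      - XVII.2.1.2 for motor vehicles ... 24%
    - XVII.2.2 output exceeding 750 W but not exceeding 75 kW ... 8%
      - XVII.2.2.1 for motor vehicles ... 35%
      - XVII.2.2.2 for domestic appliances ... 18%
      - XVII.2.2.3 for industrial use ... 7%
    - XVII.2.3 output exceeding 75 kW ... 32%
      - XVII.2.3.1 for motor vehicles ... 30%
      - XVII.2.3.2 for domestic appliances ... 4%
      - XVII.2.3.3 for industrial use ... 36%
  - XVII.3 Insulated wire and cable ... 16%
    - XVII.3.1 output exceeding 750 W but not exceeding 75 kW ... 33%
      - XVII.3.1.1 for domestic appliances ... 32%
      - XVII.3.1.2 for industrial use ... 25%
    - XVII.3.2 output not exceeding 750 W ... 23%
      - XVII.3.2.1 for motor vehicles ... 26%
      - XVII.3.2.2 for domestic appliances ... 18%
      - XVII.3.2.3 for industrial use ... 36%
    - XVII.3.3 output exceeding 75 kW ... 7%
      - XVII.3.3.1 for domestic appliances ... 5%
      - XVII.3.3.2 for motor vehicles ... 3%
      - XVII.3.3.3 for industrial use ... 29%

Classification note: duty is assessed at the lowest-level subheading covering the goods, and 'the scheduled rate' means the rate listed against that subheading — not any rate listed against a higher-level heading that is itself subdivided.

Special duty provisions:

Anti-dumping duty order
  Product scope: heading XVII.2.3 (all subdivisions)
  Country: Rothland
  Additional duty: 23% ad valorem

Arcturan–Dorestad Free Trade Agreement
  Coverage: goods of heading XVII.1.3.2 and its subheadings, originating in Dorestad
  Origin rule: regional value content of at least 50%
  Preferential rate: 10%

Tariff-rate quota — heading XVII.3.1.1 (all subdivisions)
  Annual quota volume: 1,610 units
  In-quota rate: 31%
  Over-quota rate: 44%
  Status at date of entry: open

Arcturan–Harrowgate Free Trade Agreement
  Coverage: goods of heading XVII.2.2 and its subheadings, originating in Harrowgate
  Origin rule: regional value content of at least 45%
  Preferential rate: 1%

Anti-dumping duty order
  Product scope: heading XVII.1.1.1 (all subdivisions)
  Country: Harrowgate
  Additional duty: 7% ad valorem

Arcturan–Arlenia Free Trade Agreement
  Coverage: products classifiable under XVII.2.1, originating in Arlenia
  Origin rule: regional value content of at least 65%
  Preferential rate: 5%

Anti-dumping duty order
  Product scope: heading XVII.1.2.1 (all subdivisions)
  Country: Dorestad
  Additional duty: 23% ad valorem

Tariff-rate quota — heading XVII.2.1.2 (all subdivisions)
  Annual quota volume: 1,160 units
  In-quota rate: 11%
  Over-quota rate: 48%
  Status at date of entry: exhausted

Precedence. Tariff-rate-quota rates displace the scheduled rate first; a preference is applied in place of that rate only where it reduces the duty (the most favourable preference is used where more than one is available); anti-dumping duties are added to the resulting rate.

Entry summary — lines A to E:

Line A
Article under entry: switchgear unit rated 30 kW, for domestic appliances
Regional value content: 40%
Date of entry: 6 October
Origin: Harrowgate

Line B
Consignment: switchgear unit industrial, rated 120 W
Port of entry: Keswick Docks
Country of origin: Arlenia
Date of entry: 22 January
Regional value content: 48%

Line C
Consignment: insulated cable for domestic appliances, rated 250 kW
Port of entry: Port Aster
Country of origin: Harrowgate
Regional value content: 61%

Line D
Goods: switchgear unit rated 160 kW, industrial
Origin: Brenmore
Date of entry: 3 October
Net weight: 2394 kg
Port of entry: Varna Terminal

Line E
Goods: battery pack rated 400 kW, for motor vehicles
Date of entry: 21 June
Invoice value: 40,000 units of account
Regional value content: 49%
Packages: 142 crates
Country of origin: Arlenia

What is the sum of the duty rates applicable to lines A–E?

Line A: switchgear unit → XVII.2; rated 30 kW → XVII.2.2; for domestic appliances → XVII.2.2.2. Scheduled 18%. Harrowgate agreement on XVII.2.2: RVC < 45%. → 18%.
Line B: switchgear unit → XVII.2; rated 120 W → XVII.2.1; industrial → XVII.2.1.1. Scheduled 12%. Arlenia agreement on XVII.2.1: RVC < 65%. → 12%.
Line C: insulated cable → XVII.3; rated 250 kW → XVII.3.3; for domestic appliances → XVII.3.3.1. Scheduled 5%. Harrowgate agreement on XVII.2.2: XVII.3.3.1 not covered. → 5%.
Line D: switchgear unit → XVII.2; rated 160 kW → XVII.2.3; industrial → XVII.2.3.3. Scheduled 36%. No special measure applies. → 36%.
Line E: battery pack → XVII.1; rated 400 kW → XVII.1.3; for motor vehicles → XVII.1.3.2. Scheduled 27%. Arlenia agreement on XVII.2.1: XVII.1.3.2 not covered. → 27%.
Sum: 18% + 12% + 5% + 36% + 27% = 98%.

98%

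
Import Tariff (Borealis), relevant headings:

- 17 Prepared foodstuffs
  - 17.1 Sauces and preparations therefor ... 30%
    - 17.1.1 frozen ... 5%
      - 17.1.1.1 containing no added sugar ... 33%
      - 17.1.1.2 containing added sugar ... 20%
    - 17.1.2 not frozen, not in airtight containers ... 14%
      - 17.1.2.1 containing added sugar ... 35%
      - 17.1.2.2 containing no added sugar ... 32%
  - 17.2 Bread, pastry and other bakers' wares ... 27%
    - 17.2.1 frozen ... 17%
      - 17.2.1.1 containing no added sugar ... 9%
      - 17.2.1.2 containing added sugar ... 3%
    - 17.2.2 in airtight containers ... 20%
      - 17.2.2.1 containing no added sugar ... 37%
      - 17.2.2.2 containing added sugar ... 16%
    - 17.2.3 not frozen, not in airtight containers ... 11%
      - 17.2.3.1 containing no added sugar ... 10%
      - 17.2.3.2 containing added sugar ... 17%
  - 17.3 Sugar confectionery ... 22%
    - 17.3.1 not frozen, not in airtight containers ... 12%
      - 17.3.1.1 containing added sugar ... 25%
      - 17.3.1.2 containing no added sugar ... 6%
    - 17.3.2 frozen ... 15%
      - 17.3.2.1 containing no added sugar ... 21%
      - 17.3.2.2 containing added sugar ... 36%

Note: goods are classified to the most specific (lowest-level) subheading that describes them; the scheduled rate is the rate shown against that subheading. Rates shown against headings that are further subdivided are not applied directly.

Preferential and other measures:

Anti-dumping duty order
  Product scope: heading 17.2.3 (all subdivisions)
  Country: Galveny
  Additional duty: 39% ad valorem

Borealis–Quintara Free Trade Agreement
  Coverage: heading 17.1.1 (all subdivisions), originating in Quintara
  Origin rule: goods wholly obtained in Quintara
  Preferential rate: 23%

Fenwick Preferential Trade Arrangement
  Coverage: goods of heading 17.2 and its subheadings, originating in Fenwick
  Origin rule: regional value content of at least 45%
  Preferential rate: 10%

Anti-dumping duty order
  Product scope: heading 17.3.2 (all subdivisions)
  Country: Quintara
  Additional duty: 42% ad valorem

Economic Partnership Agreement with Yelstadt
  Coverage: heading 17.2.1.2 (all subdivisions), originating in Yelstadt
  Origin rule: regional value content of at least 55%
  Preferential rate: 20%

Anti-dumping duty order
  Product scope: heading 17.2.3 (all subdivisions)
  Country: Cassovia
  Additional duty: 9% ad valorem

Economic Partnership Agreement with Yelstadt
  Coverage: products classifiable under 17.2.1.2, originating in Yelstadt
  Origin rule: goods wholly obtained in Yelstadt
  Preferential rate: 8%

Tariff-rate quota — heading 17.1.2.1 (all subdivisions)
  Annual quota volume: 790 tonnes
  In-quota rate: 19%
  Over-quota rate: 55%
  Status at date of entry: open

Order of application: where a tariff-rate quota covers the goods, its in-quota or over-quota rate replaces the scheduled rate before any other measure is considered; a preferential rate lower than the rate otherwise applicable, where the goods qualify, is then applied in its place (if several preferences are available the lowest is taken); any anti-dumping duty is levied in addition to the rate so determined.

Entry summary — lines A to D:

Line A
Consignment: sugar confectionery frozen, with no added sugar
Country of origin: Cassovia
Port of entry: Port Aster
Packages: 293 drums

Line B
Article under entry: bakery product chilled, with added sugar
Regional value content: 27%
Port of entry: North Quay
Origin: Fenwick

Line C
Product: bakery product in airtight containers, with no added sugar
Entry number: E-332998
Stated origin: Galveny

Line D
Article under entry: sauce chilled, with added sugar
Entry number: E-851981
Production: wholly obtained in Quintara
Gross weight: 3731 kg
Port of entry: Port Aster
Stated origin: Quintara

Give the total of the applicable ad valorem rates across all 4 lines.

94%

Line A: sugar confectionery → 17.3; frozen → 17.3.2; with no added sugar → 17.3.2.1. Scheduled 21%. No special measure applies. → 21%.
Line B: bakery product → 17.2; chilled → 17.2.3; with added sugar → 17.2.3.2. Scheduled 17%. Fenwick agreement on 17.2: RVC < 45%. → 17%.
Line C: bakery product → 17.2; in airtight containers → 17.2.2; with no added sugar → 17.2.2.1. Scheduled 37%. No special measure applies. → 37%.
Line D: sauce → 17.1; chilled → 17.1.2; with added sugar → 17.1.2.1. Scheduled 35%. quota on 17.1.2.1 open → in-quota 19%; Quintara agreement on 17.1.1: 17.1.2.1 not covered. → 19%.
Sum: 21% + 17% + 37% + 19% = 94%.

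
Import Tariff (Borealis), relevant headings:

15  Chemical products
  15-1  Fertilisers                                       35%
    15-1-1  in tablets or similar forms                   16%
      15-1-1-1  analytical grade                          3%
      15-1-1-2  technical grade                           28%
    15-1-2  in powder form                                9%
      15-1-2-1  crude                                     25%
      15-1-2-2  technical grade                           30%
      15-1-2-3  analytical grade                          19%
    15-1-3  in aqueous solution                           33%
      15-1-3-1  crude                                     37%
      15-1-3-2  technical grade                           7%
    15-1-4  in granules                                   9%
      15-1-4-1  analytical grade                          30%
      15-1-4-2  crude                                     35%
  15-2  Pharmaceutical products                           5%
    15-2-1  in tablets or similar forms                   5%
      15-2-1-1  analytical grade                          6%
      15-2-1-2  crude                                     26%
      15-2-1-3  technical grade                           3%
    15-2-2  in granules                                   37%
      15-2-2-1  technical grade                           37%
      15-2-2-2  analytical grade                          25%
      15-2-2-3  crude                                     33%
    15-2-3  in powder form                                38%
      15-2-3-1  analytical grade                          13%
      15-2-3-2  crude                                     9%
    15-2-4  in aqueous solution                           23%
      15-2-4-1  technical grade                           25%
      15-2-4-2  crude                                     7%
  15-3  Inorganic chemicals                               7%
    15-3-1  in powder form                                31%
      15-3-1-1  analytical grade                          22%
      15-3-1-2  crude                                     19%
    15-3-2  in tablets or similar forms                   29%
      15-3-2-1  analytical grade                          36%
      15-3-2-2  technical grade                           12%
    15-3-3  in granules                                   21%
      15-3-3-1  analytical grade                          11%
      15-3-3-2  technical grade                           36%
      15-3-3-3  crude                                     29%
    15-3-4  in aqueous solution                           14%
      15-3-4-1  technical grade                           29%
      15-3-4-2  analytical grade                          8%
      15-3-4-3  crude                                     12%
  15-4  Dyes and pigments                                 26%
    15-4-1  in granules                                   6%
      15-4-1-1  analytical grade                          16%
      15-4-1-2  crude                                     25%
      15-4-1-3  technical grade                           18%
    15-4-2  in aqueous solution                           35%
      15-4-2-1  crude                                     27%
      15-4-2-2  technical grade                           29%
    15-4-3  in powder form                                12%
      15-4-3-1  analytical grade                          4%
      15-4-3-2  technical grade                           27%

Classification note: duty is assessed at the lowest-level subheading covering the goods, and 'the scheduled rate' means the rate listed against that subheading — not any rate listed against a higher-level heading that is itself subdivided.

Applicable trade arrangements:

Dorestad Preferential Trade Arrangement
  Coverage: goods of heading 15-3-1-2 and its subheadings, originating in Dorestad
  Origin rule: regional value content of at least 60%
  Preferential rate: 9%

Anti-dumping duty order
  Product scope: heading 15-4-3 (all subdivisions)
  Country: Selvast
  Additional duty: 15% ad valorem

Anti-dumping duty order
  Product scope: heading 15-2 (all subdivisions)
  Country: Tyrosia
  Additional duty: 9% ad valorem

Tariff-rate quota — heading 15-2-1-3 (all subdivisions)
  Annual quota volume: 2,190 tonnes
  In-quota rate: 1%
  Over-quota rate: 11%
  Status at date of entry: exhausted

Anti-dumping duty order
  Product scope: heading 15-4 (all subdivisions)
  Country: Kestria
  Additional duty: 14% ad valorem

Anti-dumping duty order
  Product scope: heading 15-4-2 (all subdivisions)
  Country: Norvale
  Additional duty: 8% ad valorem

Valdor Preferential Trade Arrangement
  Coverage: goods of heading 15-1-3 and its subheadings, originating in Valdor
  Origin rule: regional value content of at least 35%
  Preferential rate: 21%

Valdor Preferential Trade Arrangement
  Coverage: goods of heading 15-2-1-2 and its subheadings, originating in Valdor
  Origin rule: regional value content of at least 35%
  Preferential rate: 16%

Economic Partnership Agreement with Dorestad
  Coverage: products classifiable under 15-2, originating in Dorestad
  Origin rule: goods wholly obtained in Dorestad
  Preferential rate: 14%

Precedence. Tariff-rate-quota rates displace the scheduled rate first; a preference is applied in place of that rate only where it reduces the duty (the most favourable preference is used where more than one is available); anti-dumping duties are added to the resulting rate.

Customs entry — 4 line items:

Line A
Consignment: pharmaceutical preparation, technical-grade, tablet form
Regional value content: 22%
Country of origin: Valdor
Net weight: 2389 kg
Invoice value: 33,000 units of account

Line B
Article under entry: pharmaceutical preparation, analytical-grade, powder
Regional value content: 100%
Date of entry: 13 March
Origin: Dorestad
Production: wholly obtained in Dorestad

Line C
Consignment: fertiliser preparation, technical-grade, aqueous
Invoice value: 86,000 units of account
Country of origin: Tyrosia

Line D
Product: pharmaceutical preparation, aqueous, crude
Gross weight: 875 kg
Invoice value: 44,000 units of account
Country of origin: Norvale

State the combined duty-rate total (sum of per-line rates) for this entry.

Line A: pharmaceutical → 15-2; tablet form → 15-2-1; technical-grade → 15-2-1-3. Scheduled 3%. quota on 15-2-1-3 exhausted → over-quota 11%; Valdor agreement on 15-1-3: 15-2-1-3 not covered; Valdor agreement on 15-2-1-2: 15-2-1-3 not covered. → 11%.
Line B: pharmaceutical → 15-2; powder → 15-2-3; analytical-grade → 15-2-3-1. Scheduled 13%. Dorestad agreement on 15-3-1-2: 15-2-3-1 not covered; Dorestad agreement on 15-2: wholly obtained → 14% available; preference 14% not lower than 13% → no reduction. → 13%.
Line C: fertiliser → 15-1; aqueous → 15-1-3; technical-grade → 15-1-3-2. Scheduled 7%. No special measure applies. → 7%.
Line D: pharmaceutical → 15-2; aqueous → 15-2-4; crude → 15-2-4-2. Scheduled 7%. No special measure applies. → 7%.
Sum: 11% + 13% + 7% + 7% = 38%.

38%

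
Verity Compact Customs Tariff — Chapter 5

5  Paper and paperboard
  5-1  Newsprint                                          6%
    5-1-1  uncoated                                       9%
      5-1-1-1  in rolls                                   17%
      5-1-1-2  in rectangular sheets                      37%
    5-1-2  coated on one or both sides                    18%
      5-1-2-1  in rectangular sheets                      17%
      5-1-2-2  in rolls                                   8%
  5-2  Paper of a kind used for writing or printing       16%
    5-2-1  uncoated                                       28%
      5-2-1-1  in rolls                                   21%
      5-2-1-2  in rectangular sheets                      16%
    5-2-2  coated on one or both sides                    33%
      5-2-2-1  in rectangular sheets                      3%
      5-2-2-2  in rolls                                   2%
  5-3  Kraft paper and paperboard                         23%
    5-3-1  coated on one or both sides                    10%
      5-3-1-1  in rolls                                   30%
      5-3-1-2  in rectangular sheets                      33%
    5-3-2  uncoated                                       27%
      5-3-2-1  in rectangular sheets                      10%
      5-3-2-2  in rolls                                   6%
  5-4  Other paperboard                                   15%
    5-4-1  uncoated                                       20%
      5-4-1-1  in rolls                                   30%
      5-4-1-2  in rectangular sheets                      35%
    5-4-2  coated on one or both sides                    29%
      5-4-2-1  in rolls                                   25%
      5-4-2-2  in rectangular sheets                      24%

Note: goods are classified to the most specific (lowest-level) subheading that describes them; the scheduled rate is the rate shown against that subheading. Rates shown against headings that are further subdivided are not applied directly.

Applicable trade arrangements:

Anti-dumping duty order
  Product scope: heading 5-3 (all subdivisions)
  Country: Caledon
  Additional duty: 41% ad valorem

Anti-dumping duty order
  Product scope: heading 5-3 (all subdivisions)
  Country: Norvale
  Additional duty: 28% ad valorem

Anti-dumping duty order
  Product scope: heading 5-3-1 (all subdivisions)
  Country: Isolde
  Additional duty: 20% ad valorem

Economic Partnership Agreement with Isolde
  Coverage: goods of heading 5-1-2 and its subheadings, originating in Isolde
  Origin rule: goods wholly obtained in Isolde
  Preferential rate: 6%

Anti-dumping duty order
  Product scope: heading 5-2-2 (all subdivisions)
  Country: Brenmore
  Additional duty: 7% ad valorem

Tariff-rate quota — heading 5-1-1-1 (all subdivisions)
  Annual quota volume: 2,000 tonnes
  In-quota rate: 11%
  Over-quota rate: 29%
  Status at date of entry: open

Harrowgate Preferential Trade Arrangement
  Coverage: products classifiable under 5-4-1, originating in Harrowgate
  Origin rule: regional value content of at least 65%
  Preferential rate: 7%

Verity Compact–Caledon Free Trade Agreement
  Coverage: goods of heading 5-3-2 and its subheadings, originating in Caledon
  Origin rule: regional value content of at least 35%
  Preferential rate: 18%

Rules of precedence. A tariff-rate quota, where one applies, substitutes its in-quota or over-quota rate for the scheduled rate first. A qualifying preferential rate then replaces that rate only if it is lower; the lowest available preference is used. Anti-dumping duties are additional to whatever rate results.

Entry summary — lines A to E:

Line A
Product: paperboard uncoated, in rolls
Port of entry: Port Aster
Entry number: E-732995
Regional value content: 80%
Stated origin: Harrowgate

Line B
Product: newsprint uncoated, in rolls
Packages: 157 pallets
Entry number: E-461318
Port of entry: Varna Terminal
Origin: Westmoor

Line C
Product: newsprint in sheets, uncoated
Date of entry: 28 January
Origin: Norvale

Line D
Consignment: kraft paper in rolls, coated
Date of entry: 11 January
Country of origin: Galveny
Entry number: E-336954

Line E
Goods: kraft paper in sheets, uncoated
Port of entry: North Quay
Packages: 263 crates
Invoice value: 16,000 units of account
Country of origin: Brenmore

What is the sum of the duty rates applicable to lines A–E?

Line A: paperboard → 5-4; uncoated → 5-4-1; in rolls → 5-4-1-1. Scheduled 30%. Harrowgate agreement on 5-4-1: RVC ≥ 65% → 7% available; preferential 7%. → 7%.
Line B: newsprint → 5-1; uncoated → 5-1-1; in rolls → 5-1-1-1. Scheduled 17%. quota on 5-1-1-1 open → in-quota 11%. → 11%.
Line C: newsprint → 5-1; uncoated → 5-1-1; in sheets → 5-1-1-2. Scheduled 37%. No special measure applies. → 37%.
Line D: kraft paper → 5-3; coated → 5-3-1; in rolls → 5-3-1-1. Scheduled 30%. No special measure applies. → 30%.
Line E: kraft paper → 5-3; uncoated → 5-3-2; in sheets → 5-3-2-1. Scheduled 10%. No special measure applies. → 10%.
Sum: 7% + 11% + 37% + 30% + 10% = 95%.

95%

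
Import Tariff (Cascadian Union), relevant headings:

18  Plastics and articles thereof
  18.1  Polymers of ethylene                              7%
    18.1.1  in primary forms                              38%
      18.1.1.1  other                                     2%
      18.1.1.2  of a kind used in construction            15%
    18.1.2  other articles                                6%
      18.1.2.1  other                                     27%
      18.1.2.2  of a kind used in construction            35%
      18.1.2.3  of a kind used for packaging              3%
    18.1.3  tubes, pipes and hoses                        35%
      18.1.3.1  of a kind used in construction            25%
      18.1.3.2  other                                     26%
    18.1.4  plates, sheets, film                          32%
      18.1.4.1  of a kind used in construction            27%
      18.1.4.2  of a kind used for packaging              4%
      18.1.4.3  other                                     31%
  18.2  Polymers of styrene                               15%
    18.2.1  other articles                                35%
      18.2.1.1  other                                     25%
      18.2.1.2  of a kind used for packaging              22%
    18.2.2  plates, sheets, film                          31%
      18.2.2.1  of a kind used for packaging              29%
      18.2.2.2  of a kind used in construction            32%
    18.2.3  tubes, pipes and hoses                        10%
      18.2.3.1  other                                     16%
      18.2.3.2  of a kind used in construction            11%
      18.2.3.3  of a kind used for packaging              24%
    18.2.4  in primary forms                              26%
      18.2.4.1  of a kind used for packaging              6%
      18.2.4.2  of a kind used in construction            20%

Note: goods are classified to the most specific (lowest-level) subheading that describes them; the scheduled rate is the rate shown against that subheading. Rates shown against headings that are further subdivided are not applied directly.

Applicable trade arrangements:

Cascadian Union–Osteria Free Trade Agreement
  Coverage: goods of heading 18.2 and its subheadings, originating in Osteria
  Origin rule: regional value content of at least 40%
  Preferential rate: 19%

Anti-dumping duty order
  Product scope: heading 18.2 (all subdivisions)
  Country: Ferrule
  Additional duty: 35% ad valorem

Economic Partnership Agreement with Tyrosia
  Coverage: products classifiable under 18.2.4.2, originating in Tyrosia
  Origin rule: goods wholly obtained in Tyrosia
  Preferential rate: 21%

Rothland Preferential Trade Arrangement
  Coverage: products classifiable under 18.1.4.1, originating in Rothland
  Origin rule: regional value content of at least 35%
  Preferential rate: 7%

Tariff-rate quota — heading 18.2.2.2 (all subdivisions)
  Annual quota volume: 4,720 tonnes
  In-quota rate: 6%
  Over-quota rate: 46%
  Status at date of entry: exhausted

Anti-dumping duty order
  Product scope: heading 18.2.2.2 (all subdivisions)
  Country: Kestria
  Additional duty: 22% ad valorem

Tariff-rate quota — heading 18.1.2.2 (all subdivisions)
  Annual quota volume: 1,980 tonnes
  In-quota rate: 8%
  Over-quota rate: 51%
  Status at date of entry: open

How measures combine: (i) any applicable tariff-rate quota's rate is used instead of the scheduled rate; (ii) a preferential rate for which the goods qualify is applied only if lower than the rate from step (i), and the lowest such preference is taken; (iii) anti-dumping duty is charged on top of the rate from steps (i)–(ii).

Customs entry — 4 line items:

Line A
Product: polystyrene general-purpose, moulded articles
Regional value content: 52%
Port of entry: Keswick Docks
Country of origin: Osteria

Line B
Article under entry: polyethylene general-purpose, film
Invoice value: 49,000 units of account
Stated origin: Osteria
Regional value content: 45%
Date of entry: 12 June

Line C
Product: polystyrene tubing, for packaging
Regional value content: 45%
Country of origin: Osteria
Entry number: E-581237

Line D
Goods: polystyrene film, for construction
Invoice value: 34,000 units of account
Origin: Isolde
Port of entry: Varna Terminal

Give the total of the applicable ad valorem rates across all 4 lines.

Line A: polystyrene → 18.2; moulded articles → 18.2.1; general-purpose → 18.2.1.1. Scheduled 25%. Osteria agreement on 18.2: RVC ≥ 40% → 19% available; preferential 19%. → 19%.
Line B: polyethylene → 18.1; film → 18.1.4; general-purpose → 18.1.4.3. Scheduled 31%. Osteria agreement on 18.2: 18.1.4.3 not covered. → 31%.
Line C: polystyrene → 18.2; tubing → 18.2.3; for packaging → 18.2.3.3. Scheduled 24%. Osteria agreement on 18.2: RVC ≥ 40% → 19% available; preferential 19%. → 19%.
Line D: polystyrene → 18.2; film → 18.2.2; for construction → 18.2.2.2. Scheduled 32%. quota on 18.2.2.2 exhausted → over-quota 46%. → 46%.
Sum: 19% + 31% + 19% + 46% = 115%.

115%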